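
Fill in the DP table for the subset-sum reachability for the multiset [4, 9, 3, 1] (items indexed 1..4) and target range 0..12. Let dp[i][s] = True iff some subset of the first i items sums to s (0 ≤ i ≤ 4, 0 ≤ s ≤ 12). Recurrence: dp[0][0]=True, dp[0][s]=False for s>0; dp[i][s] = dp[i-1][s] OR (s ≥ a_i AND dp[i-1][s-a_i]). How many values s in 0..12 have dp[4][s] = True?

i\s   0   1   2   3   4   5   6   7   8   9  10  11  12
  0   T   F   F   F   F   F   F   F   F   F   F   F   F
  1   T   F   F   F   T   F   F   F   F   F   F   F   F
  2   T   F   F   F   T   F   F   F   F   T   F   F   F
  3   T   F   F   T   T   F   F   T   F   T   F   F   T
  4   T   T   F   T   T   T   F   T   T   T   T   F   T

10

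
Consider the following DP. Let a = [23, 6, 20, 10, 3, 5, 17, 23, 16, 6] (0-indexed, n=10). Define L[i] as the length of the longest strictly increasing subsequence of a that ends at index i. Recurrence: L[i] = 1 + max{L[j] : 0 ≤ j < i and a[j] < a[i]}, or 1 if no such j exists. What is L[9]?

3

   i    0    1    2    3    4    5    6    7    8    9
a[i]   23    6   20   10    3    5   17   23   16    6
L[i]    1    1    2    2    1    2    3    4    3    3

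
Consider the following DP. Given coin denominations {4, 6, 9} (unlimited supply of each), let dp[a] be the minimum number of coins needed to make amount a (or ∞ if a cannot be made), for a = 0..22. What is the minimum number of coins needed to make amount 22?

3

 a  0  1  2  3  4  5  6  7  8  9 10 11 12 13 14 15 16 17 18 19 20 21 22
dp  0  -  -  -  1  -  1  -  2  1  2  -  2  2  3  2  3  3  2  3  4  3  3
(- denotes ∞ / unreachable)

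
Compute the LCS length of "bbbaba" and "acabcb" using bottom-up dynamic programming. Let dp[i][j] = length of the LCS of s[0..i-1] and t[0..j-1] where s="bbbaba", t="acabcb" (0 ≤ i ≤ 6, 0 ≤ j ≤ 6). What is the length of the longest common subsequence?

2

   ''  a  c  a  b  c  b
''  0  0  0  0  0  0  0
 b  0  0  0  0  1  1  1
 b  0  0  0  0  1  1  2
 b  0  0  0  0  1  1  2
 a  0  1  1  1  1  1  2
 b  0  1  1  1  2  2  2
 a  0  1  1  2  2  2  2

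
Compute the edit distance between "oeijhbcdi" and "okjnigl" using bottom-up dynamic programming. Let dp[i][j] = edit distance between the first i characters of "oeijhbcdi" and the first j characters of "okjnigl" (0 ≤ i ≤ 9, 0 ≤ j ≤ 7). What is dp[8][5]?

6

   ''  o  k  j  n  i  g  l
''  0  1  2  3  4  5  6  7
 o  1  0  1  2  3  4  5  6
 e  2  1  1  2  3  4  5  6
 i  3  2  2  2  3  3  4  5
 j  4  3  3  2  3  4  4  5
 h  5  4  4  3  3  4  5  5
 b  6  5  5  4  4  4  5  6
 c  7  6  6  5  5  5  5  6
 d  8  7  7  6  6  6  6  6
 i  9  8  8  7  7  6  7  7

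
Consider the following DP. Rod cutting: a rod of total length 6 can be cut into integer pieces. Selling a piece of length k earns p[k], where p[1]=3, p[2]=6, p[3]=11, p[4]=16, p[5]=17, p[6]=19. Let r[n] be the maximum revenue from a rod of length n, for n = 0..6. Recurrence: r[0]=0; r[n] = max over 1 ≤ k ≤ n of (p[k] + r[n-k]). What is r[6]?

22

   n    0    1    2    3    4    5    6
r[n]    0    3    6   11   16   19   22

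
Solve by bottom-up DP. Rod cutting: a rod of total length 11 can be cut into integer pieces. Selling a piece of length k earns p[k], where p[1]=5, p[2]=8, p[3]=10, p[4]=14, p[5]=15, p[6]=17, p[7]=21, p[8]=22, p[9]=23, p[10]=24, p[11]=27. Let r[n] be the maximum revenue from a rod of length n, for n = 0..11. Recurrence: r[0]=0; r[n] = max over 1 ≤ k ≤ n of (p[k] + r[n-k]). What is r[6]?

   n    0    1    2    3    4    5    6    7    8    9   10   11
r[n]    0    5   10   15   20   25   30   35   40   45   50   55

30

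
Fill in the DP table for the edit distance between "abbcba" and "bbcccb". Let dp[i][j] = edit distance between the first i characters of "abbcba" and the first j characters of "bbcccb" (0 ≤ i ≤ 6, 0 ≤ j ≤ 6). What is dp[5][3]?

   ''  b  b  c  c  c  b
''  0  1  2  3  4  5  6
 a  1  1  2  3  4  5  6
 b  2  1  1  2  3  4  5
 b  3  2  1  2  3  4  4
 c  4  3  2  1  2  3  4
 b  5  4  3  2  2  3  3
 a  6  5  4  3  3  3  4

2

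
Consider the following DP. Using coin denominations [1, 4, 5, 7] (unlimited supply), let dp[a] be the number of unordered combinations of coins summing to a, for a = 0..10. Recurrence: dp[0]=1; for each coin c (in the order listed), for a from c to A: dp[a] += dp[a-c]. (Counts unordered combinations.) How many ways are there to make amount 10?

7

after  coin     0     1     2     3     4     5     6     7     8     9    10
          1     1     1     1     1     1     1     1     1     1     1     1
          4     1     1     1     1     2     2     2     2     3     3     3
          5     1     1     1     1     2     3     3     3     4     5     6
          7     1     1     1     1     2     3     3     4     5     6     7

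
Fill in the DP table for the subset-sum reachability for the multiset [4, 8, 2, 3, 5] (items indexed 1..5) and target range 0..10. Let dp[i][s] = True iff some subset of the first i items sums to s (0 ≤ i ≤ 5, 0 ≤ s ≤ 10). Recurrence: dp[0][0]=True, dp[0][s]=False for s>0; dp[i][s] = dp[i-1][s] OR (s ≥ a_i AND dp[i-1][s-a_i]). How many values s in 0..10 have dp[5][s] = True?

10

i\s   0   1   2   3   4   5   6   7   8   9  10
  0   T   F   F   F   F   F   F   F   F   F   F
  1   T   F   F   F   T   F   F   F   F   F   F
  2   T   F   F   F   T   F   F   F   T   F   F
  3   T   F   T   F   T   F   T   F   T   F   T
  4   T   F   T   T   T   T   T   T   T   T   T
  5   T   F   T   T   T   T   T   T   T   T   T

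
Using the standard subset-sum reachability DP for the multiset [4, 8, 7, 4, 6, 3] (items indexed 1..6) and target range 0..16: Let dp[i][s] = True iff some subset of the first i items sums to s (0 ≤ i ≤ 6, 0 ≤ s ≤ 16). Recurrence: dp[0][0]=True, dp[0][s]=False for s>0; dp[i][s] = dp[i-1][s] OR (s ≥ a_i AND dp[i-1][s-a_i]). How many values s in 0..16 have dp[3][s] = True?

7

i\s   0   1   2   3   4   5   6   7   8   9  10  11  12  13  14  15  16
  0   T   F   F   F   F   F   F   F   F   F   F   F   F   F   F   F   F
  1   T   F   F   F   T   F   F   F   F   F   F   F   F   F   F   F   F
  2   T   F   F   F   T   F   F   F   T   F   F   F   T   F   F   F   F
  3   T   F   F   F   T   F   F   T   T   F   F   T   T   F   F   T   F
  4   T   F   F   F   T   F   F   T   T   F   F   T   T   F   F   T   T
  5   T   F   F   F   T   F   T   T   T   F   T   T   T   T   T   T   T
  6   T   F   F   T   T   F   T   T   T   T   T   T   T   T   T   T   T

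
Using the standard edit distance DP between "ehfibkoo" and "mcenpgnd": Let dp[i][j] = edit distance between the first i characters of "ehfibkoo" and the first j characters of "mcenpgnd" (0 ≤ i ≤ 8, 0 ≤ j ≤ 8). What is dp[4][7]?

6

   ''  m  c  e  n  p  g  n  d
''  0  1  2  3  4  5  6  7  8
 e  1  1  2  2  3  4  5  6  7
 h  2  2  2  3  3  4  5  6  7
 f  3  3  3  3  4  4  5  6  7
 i  4  4  4  4  4  5  5  6  7
 b  5  5  5  5  5  5  6  6  7
 k  6  6  6  6  6  6  6  7  7
 o  7  7  7  7  7  7  7  7  8
 o  8  8  8  8  8  8  8  8  8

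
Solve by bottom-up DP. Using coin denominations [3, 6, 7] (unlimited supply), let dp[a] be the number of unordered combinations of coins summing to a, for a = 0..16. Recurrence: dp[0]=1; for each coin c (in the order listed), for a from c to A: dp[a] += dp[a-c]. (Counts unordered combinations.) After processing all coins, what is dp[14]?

after  coin     0     1     2     3     4     5     6     7     8     9    10    11    12    13    14    15    16
          3     1     0     0     1     0     0     1     0     0     1     0     0     1     0     0     1     0
          6     1     0     0     1     0     0     2     0     0     2     0     0     3     0     0     3     0
          7     1     0     0     1     0     0     2     1     0     2     1     0     3     2     1     3     2

1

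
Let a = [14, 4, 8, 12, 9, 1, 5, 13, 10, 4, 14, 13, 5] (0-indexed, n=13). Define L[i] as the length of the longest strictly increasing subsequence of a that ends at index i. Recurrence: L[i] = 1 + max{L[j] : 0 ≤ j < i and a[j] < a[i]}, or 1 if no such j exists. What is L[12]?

   i    0    1    2    3    4    5    6    7    8    9   10   11   12
a[i]   14    4    8   12    9    1    5   13   10    4   14   13    5
L[i]    1    1    2    3    3    1    2    4    4    2    5    5    3

3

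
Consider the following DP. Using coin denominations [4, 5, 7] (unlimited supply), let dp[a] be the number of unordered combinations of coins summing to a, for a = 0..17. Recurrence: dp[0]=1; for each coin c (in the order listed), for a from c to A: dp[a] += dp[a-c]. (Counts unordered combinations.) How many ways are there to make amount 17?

after  coin     0     1     2     3     4     5     6     7     8     9    10    11    12    13    14    15    16    17
          4     1     0     0     0     1     0     0     0     1     0     0     0     1     0     0     0     1     0
          5     1     0     0     0     1     1     0     0     1     1     1     0     1     1     1     1     1     1
          7     1     0     0     0     1     1     0     1     1     1     1     1     2     1     2     2     2     2

2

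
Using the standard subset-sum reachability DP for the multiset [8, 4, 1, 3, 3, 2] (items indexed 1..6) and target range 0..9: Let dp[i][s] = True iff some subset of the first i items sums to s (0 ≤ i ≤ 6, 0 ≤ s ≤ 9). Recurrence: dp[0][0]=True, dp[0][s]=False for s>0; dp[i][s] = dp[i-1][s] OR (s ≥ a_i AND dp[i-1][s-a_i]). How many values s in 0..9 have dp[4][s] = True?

8

i\s   0   1   2   3   4   5   6   7   8   9
  0   T   F   F   F   F   F   F   F   F   F
  1   T   F   F   F   F   F   F   F   T   F
  2   T   F   F   F   T   F   F   F   T   F
  3   T   T   F   F   T   T   F   F   T   T
  4   T   T   F   T   T   T   F   T   T   T
  5   T   T   F   T   T   T   T   T   T   T
  6   T   T   T   T   T   T   T   T   T   T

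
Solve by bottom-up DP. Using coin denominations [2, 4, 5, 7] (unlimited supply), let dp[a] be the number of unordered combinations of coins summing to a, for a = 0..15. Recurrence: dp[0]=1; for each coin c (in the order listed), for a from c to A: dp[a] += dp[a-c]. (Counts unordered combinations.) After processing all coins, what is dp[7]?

after  coin     0     1     2     3     4     5     6     7     8     9    10    11    12    13    14    15
          2     1     0     1     0     1     0     1     0     1     0     1     0     1     0     1     0
          4     1     0     1     0     2     0     2     0     3     0     3     0     4     0     4     0
          5     1     0     1     0     2     1     2     1     3     2     4     2     5     3     6     4
          7     1     0     1     0     2     1     2     2     3     3     4     4     6     5     8     7

2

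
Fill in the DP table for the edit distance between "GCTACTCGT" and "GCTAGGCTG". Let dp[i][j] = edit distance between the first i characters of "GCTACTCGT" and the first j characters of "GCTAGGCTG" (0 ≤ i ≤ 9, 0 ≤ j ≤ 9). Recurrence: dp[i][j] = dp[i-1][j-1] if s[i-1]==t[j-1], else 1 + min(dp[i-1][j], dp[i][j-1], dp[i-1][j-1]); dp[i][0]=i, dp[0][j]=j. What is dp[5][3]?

   ''  G  C  T  A  G  G  C  T  G
''  0  1  2  3  4  5  6  7  8  9
 G  1  0  1  2  3  4  5  6  7  8
 C  2  1  0  1  2  3  4  5  6  7
 T  3  2  1  0  1  2  3  4  5  6
 A  4  3  2  1  0  1  2  3  4  5
 C  5  4  3  2  1  1  2  2  3  4
 T  6  5  4  3  2  2  2  3  2  3
 C  7  6  5  4  3  3  3  2  3  3
 G  8  7  6  5  4  3  3  3  3  3
 T  9  8  7  6  5  4  4  4  3  4

2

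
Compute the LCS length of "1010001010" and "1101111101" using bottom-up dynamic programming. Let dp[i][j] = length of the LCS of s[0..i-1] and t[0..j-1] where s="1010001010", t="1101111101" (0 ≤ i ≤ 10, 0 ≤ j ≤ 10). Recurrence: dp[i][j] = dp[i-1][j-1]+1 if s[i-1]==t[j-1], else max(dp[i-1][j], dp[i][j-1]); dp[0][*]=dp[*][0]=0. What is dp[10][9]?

6

   ''  1  1  0  1  1  1  1  1  0  1
''  0  0  0  0  0  0  0  0  0  0  0
 1  0  1  1  1  1  1  1  1  1  1  1
 0  0  1  1  2  2  2  2  2  2  2  2
 1  0  1  2  2  3  3  3  3  3  3  3
 0  0  1  2  3  3  3  3  3  3  4  4
 0  0  1  2  3  3  3  3  3  3  4  4
 0  0  1  2  3  3  3  3  3  3  4  4
 1  0  1  2  3  4  4  4  4  4  4  5
 0  0  1  2  3  4  4  4  4  4  5  5
 1  0  1  2  3  4  5  5  5  5  5  6
 0  0  1  2  3  4  5  5  5  5  6  6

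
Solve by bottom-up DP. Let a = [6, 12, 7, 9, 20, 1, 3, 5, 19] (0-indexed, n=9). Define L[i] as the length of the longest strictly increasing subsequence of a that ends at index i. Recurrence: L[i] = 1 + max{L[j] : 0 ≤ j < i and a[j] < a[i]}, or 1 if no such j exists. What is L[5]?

   i    0    1    2    3    4    5    6    7    8
a[i]    6   12    7    9   20    1    3    5   19
L[i]    1    2    2    3    4    1    2    3    4

1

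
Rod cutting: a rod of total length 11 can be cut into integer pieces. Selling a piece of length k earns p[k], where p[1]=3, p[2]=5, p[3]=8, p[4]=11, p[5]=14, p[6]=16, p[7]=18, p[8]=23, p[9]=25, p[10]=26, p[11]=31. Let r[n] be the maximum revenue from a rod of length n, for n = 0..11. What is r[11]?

33

   n    0    1    2    3    4    5    6    7    8    9   10   11
r[n]    0    3    6    9   12   15   18   21   24   27   30   33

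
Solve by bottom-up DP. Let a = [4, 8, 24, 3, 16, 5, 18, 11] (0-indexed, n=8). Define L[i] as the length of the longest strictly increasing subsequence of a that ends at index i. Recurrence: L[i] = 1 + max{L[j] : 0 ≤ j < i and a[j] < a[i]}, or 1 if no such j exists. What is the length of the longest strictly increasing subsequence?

4

   i    0    1    2    3    4    5    6    7
a[i]    4    8   24    3   16    5   18   11
L[i]    1    2    3    1    3    2    4    3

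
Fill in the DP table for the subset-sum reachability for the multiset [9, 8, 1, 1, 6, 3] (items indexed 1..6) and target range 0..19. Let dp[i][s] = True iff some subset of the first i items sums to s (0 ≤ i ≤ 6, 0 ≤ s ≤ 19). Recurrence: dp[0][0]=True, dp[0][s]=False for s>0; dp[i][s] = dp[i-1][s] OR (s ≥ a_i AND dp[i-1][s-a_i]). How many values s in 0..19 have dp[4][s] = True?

i\s   0   1   2   3   4   5   6   7   8   9  10  11  12  13  14  15  16  17  18  19
  0   T   F   F   F   F   F   F   F   F   F   F   F   F   F   F   F   F   F   F   F
  1   T   F   F   F   F   F   F   F   F   T   F   F   F   F   F   F   F   F   F   F
  2   T   F   F   F   F   F   F   F   T   T   F   F   F   F   F   F   F   T   F   F
  3   T   T   F   F   F   F   F   F   T   T   T   F   F   F   F   F   F   T   T   F
  4   T   T   T   F   F   F   F   F   T   T   T   T   F   F   F   F   F   T   T   T
  5   T   T   T   F   F   F   T   T   T   T   T   T   F   F   T   T   T   T   T   T
  6   T   T   T   T   T   T   T   T   T   T   T   T   T   T   T   T   T   T   T   T

10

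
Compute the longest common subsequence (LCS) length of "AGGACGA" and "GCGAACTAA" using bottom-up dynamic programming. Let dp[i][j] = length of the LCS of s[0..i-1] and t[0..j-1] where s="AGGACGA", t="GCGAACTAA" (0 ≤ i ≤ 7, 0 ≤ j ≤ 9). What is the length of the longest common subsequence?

   ''  G  C  G  A  A  C  T  A  A
''  0  0  0  0  0  0  0  0  0  0
 A  0  0  0  0  1  1  1  1  1  1
 G  0  1  1  1  1  1  1  1  1  1
 G  0  1  1  2  2  2  2  2  2  2
 A  0  1  1  2  3  3  3  3  3  3
 C  0  1  2  2  3  3  4  4  4  4
 G  0  1  2  3  3  3  4  4  4  4
 A  0  1  2  3  4  4  4  4  5  5

5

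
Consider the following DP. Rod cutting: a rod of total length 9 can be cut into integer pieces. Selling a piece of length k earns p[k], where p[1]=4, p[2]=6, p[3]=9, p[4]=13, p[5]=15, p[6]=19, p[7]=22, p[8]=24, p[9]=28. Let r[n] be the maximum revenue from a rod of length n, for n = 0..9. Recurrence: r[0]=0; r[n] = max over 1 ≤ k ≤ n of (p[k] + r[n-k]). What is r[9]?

36

   n    0    1    2    3    4    5    6    7    8    9
r[n]    0    4    8   12   16   20   24   28   32   36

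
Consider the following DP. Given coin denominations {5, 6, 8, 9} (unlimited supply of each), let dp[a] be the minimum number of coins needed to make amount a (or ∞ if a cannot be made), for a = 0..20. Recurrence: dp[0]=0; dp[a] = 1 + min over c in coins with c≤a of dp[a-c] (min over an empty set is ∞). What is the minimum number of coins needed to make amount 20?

 a  0  1  2  3  4  5  6  7  8  9 10 11 12 13 14 15 16 17 18 19 20
dp  0  -  -  -  -  1  1  -  1  1  2  2  2  2  2  2  2  2  2  3  3
(- denotes ∞ / unreachable)

3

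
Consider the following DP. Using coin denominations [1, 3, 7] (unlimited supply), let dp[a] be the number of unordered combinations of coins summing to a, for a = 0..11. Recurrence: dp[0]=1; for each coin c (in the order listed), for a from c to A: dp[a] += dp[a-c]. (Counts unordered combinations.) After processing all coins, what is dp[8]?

after  coin     0     1     2     3     4     5     6     7     8     9    10    11
          1     1     1     1     1     1     1     1     1     1     1     1     1
          3     1     1     1     2     2     2     3     3     3     4     4     4
          7     1     1     1     2     2     2     3     4     4     5     6     6

4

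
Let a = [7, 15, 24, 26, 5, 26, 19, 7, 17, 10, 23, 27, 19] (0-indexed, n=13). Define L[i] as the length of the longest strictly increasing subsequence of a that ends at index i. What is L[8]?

   i    0    1    2    3    4    5    6    7    8    9   10   11   12
a[i]    7   15   24   26    5   26   19    7   17   10   23   27   19
L[i]    1    2    3    4    1    4    3    2    3    3    4    5    4

3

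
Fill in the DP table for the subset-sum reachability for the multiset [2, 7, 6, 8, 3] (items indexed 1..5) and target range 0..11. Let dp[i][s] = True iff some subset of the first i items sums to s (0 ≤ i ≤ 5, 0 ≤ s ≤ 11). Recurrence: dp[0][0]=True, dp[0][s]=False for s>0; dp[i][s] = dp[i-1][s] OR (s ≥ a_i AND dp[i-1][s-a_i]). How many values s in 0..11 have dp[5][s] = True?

i\s   0   1   2   3   4   5   6   7   8   9  10  11
  0   T   F   F   F   F   F   F   F   F   F   F   F
  1   T   F   T   F   F   F   F   F   F   F   F   F
  2   T   F   T   F   F   F   F   T   F   T   F   F
  3   T   F   T   F   F   F   T   T   T   T   F   F
  4   T   F   T   F   F   F   T   T   T   T   T   F
  5   T   F   T   T   F   T   T   T   T   T   T   T

10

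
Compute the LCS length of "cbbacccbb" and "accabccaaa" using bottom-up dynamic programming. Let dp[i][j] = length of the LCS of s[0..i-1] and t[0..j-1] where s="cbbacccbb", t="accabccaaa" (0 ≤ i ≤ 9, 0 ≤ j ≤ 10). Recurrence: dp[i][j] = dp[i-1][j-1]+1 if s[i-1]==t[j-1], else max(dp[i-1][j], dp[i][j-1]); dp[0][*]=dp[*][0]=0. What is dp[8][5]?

4

   ''  a  c  c  a  b  c  c  a  a  a
''  0  0  0  0  0  0  0  0  0  0  0
 c  0  0  1  1  1  1  1  1  1  1  1
 b  0  0  1  1  1  2  2  2  2  2  2
 b  0  0  1  1  1  2  2  2  2  2  2
 a  0  1  1  1  2  2  2  2  3  3  3
 c  0  1  2  2  2  2  3  3  3  3  3
 c  0  1  2  3  3  3  3  4  4  4  4
 c  0  1  2  3  3  3  4  4  4  4  4
 b  0  1  2  3  3  4  4  4  4  4  4
 b  0  1  2  3  3  4  4  4  4  4  4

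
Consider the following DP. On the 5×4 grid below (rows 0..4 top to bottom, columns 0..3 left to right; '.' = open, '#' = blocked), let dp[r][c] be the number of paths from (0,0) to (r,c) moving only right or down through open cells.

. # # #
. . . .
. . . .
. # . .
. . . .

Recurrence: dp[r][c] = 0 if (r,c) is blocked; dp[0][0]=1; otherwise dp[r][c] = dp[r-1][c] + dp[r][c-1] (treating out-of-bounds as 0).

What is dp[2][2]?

3

r\c   0   1   2   3
  0   1   0   0   0
  1   1   1   1   1
  2   1   2   3   4
  3   1   0   3   7
  4   1   1   4  11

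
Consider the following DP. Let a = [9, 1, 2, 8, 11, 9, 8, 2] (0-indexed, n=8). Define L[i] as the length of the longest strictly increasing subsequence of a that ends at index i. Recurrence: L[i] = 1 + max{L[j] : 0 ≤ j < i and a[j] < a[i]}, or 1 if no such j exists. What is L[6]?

   i    0    1    2    3    4    5    6    7
a[i]    9    1    2    8   11    9    8    2
L[i]    1    1    2    3    4    4    3    2

3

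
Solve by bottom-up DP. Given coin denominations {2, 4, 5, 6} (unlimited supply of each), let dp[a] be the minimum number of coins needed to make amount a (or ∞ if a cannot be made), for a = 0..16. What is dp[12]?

2

 a  0  1  2  3  4  5  6  7  8  9 10 11 12 13 14 15 16
dp  0  -  1  -  1  1  1  2  2  2  2  2  2  3  3  3  3
(- denotes ∞ / unreachable)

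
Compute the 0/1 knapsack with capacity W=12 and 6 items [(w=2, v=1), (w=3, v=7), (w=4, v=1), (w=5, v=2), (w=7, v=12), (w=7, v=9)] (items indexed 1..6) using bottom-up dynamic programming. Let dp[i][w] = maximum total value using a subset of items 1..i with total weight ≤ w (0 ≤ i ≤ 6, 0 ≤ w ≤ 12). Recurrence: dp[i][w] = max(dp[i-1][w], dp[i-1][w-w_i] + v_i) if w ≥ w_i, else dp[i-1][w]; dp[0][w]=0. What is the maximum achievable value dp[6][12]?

i\w   0   1   2   3   4   5   6   7   8   9  10  11  12
  0   0   0   0   0   0   0   0   0   0   0   0   0   0
  1   0   0   1   1   1   1   1   1   1   1   1   1   1
  2   0   0   1   7   7   8   8   8   8   8   8   8   8
  3   0   0   1   7   7   8   8   8   8   9   9   9   9
  4   0   0   1   7   7   8   8   8   9   9  10  10  10
  5   0   0   1   7   7   8   8  12  12  13  19  19  20
  6   0   0   1   7   7   8   8  12  12  13  19  19  20

20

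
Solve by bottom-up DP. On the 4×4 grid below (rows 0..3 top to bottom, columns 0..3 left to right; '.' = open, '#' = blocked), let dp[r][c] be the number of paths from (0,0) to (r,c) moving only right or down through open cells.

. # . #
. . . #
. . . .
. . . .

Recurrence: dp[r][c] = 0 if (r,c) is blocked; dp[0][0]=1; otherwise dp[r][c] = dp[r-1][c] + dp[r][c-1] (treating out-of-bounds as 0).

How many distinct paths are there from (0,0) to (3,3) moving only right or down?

r\c   0   1   2   3
  0   1   0   0   0
  1   1   1   1   0
  2   1   2   3   3
  3   1   3   6   9

9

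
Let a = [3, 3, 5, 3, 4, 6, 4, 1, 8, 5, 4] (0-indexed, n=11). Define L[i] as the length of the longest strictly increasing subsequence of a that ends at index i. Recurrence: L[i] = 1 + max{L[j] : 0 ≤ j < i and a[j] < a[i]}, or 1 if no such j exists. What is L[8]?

   i    0    1    2    3    4    5    6    7    8    9   10
a[i]    3    3    5    3    4    6    4    1    8    5    4
L[i]    1    1    2    1    2    3    2    1    4    3    2

4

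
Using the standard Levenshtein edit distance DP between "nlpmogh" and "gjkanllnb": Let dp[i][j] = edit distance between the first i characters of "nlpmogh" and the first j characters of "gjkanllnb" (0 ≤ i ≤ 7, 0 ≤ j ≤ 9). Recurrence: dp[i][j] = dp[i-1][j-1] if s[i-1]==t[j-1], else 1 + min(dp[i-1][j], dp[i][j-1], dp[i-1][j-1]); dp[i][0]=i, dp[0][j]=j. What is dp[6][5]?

6

   ''  g  j  k  a  n  l  l  n  b
''  0  1  2  3  4  5  6  7  8  9
 n  1  1  2  3  4  4  5  6  7  8
 l  2  2  2  3  4  5  4  5  6  7
 p  3  3  3  3  4  5  5  5  6  7
 m  4  4  4  4  4  5  6  6  6  7
 o  5  5  5  5  5  5  6  7  7  7
 g  6  5  6  6  6  6  6  7  8  8
 h  7  6  6  7  7  7  7  7  8  9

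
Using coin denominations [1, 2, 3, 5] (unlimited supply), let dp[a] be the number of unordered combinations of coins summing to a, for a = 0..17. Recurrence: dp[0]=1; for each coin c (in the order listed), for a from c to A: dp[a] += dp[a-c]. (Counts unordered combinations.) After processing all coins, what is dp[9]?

after  coin     0     1     2     3     4     5     6     7     8     9    10    11    12    13    14    15    16    17
          1     1     1     1     1     1     1     1     1     1     1     1     1     1     1     1     1     1     1
          2     1     1     2     2     3     3     4     4     5     5     6     6     7     7     8     8     9     9
          3     1     1     2     3     4     5     7     8    10    12    14    16    19    21    24    27    30    33
          5     1     1     2     3     4     6     8    10    13    16    20    24    29    34    40    47    54    62

16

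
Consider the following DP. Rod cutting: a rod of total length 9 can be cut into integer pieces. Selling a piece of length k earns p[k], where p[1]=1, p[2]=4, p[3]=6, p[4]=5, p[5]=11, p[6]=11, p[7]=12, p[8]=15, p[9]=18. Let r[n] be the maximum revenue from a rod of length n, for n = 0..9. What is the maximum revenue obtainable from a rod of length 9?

   n    0    1    2    3    4    5    6    7    8    9
r[n]    0    1    4    6    8   11   12   15   17   19

19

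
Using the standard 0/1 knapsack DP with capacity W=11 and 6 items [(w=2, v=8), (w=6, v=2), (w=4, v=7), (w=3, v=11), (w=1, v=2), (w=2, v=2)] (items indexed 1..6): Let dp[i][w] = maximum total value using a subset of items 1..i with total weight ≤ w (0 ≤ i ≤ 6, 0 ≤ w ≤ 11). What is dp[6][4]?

13

i\w   0   1   2   3   4   5   6   7   8   9  10  11
  0   0   0   0   0   0   0   0   0   0   0   0   0
  1   0   0   8   8   8   8   8   8   8   8   8   8
  2   0   0   8   8   8   8   8   8  10  10  10  10
  3   0   0   8   8   8   8  15  15  15  15  15  15
  4   0   0   8  11  11  19  19  19  19  26  26  26
  5   0   2   8  11  13  19  21  21  21  26  28  28
  6   0   2   8  11  13  19  21  21  23  26  28  28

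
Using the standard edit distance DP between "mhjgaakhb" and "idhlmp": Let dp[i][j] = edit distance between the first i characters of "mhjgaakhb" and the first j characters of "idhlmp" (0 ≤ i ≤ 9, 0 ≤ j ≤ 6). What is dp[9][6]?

   ''  i  d  h  l  m  p
''  0  1  2  3  4  5  6
 m  1  1  2  3  4  4  5
 h  2  2  2  2  3  4  5
 j  3  3  3  3  3  4  5
 g  4  4  4  4  4  4  5
 a  5  5  5  5  5  5  5
 a  6  6  6  6  6  6  6
 k  7  7  7  7  7  7  7
 h  8  8  8  7  8  8  8
 b  9  9  9  8  8  9  9

9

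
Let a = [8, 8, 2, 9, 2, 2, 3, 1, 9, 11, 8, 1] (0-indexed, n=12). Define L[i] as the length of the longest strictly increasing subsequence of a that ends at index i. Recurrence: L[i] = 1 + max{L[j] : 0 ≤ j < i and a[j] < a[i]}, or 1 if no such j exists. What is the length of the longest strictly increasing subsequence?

4

   i    0    1    2    3    4    5    6    7    8    9   10   11
a[i]    8    8    2    9    2    2    3    1    9   11    8    1
L[i]    1    1    1    2    1    1    2    1    3    4    3    1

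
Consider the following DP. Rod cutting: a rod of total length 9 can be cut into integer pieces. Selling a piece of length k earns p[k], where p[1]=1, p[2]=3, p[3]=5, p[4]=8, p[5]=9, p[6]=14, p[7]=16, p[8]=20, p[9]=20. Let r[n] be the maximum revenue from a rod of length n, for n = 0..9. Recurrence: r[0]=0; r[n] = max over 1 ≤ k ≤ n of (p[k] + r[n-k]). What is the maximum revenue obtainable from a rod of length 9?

   n    0    1    2    3    4    5    6    7    8    9
r[n]    0    1    3    5    8    9   14   16   20   21

21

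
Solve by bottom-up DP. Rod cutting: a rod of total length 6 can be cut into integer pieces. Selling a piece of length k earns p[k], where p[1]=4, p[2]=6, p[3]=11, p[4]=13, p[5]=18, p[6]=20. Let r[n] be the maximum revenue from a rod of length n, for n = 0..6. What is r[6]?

24

   n    0    1    2    3    4    5    6
r[n]    0    4    8   12   16   20   24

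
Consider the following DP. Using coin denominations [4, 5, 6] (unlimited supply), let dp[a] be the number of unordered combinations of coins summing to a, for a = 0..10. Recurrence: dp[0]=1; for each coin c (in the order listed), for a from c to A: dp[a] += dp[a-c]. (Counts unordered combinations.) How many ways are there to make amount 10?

2

after  coin     0     1     2     3     4     5     6     7     8     9    10
          4     1     0     0     0     1     0     0     0     1     0     0
          5     1     0     0     0     1     1     0     0     1     1     1
          6     1     0     0     0     1     1     1     0     1     1     2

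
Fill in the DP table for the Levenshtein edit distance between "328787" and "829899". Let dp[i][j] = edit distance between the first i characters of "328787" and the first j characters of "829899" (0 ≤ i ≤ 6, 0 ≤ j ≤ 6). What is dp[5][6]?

   ''  8  2  9  8  9  9
''  0  1  2  3  4  5  6
 3  1  1  2  3  4  5  6
 2  2  2  1  2  3  4  5
 8  3  2  2  2  2  3  4
 7  4  3  3  3  3  3  4
 8  5  4  4  4  3  4  4
 7  6  5  5  5  4  4  5

4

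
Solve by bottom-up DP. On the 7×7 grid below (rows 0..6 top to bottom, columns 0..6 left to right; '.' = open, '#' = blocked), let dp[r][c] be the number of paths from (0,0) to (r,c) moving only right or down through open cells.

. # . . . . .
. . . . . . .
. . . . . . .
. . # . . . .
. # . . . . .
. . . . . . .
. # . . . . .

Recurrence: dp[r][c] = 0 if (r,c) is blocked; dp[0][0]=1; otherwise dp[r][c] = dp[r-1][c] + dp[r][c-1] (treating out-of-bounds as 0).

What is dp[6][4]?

24

r\c   0   1   2   3   4   5   6
  0   1   0   0   0   0   0   0
  1   1   1   1   1   1   1   1
  2   1   2   3   4   5   6   7
  3   1   3   0   4   9  15  22
  4   1   0   0   4  13  28  50
  5   1   1   1   5  18  46  96
  6   1   0   1   6  24  70 166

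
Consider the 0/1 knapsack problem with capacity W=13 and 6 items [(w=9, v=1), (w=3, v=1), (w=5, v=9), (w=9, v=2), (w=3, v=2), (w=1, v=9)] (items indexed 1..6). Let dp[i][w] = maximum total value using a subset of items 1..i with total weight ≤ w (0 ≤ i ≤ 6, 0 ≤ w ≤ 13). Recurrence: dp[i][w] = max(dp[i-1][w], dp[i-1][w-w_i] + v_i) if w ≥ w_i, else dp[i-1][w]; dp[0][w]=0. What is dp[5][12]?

12

i\w   0   1   2   3   4   5   6   7   8   9  10  11  12  13
  0   0   0   0   0   0   0   0   0   0   0   0   0   0   0
  1   0   0   0   0   0   0   0   0   0   1   1   1   1   1
  2   0   0   0   1   1   1   1   1   1   1   1   1   2   2
  3   0   0   0   1   1   9   9   9  10  10  10  10  10  10
  4   0   0   0   1   1   9   9   9  10  10  10  10  10  10
  5   0   0   0   2   2   9   9   9  11  11  11  12  12  12
  6   0   9   9   9  11  11  18  18  18  20  20  20  21  21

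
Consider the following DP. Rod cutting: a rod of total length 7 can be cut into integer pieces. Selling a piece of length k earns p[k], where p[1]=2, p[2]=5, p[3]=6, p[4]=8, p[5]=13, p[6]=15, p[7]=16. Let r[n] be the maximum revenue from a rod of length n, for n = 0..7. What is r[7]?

   n    0    1    2    3    4    5    6    7
r[n]    0    2    5    7   10   13   15   18

18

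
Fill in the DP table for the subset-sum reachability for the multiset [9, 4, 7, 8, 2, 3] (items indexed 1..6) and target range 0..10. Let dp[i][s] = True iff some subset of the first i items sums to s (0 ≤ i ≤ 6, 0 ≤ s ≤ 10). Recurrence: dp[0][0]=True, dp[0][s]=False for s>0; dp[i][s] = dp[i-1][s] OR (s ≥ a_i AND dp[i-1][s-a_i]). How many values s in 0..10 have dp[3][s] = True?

4

i\s   0   1   2   3   4   5   6   7   8   9  10
  0   T   F   F   F   F   F   F   F   F   F   F
  1   T   F   F   F   F   F   F   F   F   T   F
  2   T   F   F   F   T   F   F   F   F   T   F
  3   T   F   F   F   T   F   F   T   F   T   F
  4   T   F   F   F   T   F   F   T   T   T   F
  5   T   F   T   F   T   F   T   T   T   T   T
  6   T   F   T   T   T   T   T   T   T   T   T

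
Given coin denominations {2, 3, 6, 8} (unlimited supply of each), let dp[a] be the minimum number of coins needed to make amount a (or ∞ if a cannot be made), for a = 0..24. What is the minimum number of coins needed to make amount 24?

3

 a  0  1  2  3  4  5  6  7  8  9 10 11 12 13 14 15 16 17 18 19 20 21 22 23 24
dp  0  -  1  1  2  2  1  3  1  2  2  2  2  3  2  3  2  3  3  3  3  4  3  4  3
(- denotes ∞ / unreachable)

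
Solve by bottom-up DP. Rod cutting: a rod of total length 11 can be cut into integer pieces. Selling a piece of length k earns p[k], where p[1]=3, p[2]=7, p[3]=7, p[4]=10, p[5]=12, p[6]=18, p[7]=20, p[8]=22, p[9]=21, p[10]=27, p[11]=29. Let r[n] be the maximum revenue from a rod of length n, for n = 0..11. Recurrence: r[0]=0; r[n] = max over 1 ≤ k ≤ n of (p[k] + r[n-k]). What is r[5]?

   n    0    1    2    3    4    5    6    7    8    9   10   11
r[n]    0    3    7   10   14   17   21   24   28   31   35   38

17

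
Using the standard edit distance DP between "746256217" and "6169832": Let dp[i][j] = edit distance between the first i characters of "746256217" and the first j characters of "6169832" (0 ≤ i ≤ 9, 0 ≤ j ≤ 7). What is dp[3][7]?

6

   ''  6  1  6  9  8  3  2
''  0  1  2  3  4  5  6  7
 7  1  1  2  3  4  5  6  7
 4  2  2  2  3  4  5  6  7
 6  3  2  3  2  3  4  5  6
 2  4  3  3  3  3  4  5  5
 5  5  4  4  4  4  4  5  6
 6  6  5  5  4  5  5  5  6
 2  7  6  6  5  5  6  6  5
 1  8  7  6  6  6  6  7  6
 7  9  8  7  7  7  7  7  7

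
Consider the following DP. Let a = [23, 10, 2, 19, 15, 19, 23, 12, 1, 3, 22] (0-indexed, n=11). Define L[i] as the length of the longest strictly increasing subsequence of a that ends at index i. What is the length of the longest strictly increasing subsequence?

4

   i    0    1    2    3    4    5    6    7    8    9   10
a[i]   23   10    2   19   15   19   23   12    1    3   22
L[i]    1    1    1    2    2    3    4    2    1    2    4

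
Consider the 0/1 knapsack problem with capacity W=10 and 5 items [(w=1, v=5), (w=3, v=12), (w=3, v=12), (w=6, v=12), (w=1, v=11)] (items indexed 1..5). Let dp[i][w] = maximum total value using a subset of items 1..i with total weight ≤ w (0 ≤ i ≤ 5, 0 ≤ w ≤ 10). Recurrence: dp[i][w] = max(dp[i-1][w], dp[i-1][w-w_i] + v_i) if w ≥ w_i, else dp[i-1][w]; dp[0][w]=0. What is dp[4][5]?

i\w   0   1   2   3   4   5   6   7   8   9  10
  0   0   0   0   0   0   0   0   0   0   0   0
  1   0   5   5   5   5   5   5   5   5   5   5
  2   0   5   5  12  17  17  17  17  17  17  17
  3   0   5   5  12  17  17  24  29  29  29  29
  4   0   5   5  12  17  17  24  29  29  29  29
  5   0  11  16  16  23  28  28  35  40  40  40

17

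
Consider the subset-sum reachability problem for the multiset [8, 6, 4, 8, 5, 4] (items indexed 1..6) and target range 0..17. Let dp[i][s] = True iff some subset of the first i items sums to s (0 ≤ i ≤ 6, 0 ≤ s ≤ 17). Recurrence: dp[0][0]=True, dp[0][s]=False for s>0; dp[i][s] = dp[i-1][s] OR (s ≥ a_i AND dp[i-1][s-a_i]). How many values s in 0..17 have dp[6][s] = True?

14

i\s   0   1   2   3   4   5   6   7   8   9  10  11  12  13  14  15  16  17
  0   T   F   F   F   F   F   F   F   F   F   F   F   F   F   F   F   F   F
  1   T   F   F   F   F   F   F   F   T   F   F   F   F   F   F   F   F   F
  2   T   F   F   F   F   F   T   F   T   F   F   F   F   F   T   F   F   F
  3   T   F   F   F   T   F   T   F   T   F   T   F   T   F   T   F   F   F
  4   T   F   F   F   T   F   T   F   T   F   T   F   T   F   T   F   T   F
  5   T   F   F   F   T   T   T   F   T   T   T   T   T   T   T   T   T   T
  6   T   F   F   F   T   T   T   F   T   T   T   T   T   T   T   T   T   T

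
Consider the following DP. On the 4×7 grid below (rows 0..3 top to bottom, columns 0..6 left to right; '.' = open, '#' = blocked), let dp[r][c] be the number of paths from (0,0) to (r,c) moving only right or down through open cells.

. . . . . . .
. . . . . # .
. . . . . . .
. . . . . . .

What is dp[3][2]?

10

r\c   0   1   2   3   4   5   6
  0   1   1   1   1   1   1   1
  1   1   2   3   4   5   0   1
  2   1   3   6  10  15  15  16
  3   1   4  10  20  35  50  66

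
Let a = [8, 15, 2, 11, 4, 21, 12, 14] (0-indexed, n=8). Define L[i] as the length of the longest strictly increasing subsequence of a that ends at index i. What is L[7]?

   i    0    1    2    3    4    5    6    7
a[i]    8   15    2   11    4   21   12   14
L[i]    1    2    1    2    2    3    3    4

4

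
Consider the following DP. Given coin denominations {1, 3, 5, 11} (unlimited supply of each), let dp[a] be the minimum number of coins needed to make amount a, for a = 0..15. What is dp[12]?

 a  0  1  2  3  4  5  6  7  8  9 10 11 12 13 14 15
dp  0  1  2  1  2  1  2  3  2  3  2  1  2  3  2  3

2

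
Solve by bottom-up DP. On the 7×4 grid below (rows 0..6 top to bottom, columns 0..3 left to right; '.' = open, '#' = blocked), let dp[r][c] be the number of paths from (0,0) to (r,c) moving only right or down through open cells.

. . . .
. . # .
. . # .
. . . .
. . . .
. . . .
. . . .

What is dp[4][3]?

r\c   0   1   2   3
  0   1   1   1   1
  1   1   2   0   1
  2   1   3   0   1
  3   1   4   4   5
  4   1   5   9  14
  5   1   6  15  29
  6   1   7  22  51

14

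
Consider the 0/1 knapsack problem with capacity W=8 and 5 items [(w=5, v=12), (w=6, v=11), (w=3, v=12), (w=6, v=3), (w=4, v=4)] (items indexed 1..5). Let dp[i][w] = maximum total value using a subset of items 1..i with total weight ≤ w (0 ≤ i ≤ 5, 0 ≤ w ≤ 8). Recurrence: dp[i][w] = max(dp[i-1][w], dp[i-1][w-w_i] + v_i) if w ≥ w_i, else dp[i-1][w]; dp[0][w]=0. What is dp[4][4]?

i\w   0   1   2   3   4   5   6   7   8
  0   0   0   0   0   0   0   0   0   0
  1   0   0   0   0   0  12  12  12  12
  2   0   0   0   0   0  12  12  12  12
  3   0   0   0  12  12  12  12  12  24
  4   0   0   0  12  12  12  12  12  24
  5   0   0   0  12  12  12  12  16  24

12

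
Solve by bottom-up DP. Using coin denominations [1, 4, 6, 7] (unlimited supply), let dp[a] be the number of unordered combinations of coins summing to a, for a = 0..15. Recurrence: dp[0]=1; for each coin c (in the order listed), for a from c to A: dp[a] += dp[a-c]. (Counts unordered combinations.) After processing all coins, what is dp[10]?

after  coin     0     1     2     3     4     5     6     7     8     9    10    11    12    13    14    15
          1     1     1     1     1     1     1     1     1     1     1     1     1     1     1     1     1
          4     1     1     1     1     2     2     2     2     3     3     3     3     4     4     4     4
          6     1     1     1     1     2     2     3     3     4     4     5     5     7     7     8     8
          7     1     1     1     1     2     2     3     4     5     5     6     7     9    10    12    13

6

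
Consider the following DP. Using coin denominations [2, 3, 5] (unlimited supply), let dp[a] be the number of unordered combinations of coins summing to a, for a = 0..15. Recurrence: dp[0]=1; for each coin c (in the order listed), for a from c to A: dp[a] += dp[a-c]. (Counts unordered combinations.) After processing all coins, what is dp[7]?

after  coin     0     1     2     3     4     5     6     7     8     9    10    11    12    13    14    15
          2     1     0     1     0     1     0     1     0     1     0     1     0     1     0     1     0
          3     1     0     1     1     1     1     2     1     2     2     2     2     3     2     3     3
          5     1     0     1     1     1     2     2     2     3     3     4     4     5     5     6     7

2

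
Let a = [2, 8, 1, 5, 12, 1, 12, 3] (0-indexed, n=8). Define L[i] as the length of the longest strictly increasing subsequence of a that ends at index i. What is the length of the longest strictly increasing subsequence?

3

   i    0    1    2    3    4    5    6    7
a[i]    2    8    1    5   12    1   12    3
L[i]    1    2    1    2    3    1    3    2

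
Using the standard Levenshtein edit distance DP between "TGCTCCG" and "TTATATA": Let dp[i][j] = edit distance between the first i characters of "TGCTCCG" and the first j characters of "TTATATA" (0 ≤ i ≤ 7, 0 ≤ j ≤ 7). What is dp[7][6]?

5

   ''  T  T  A  T  A  T  A
''  0  1  2  3  4  5  6  7
 T  1  0  1  2  3  4  5  6
 G  2  1  1  2  3  4  5  6
 C  3  2  2  2  3  4  5  6
 T  4  3  2  3  2  3  4  5
 C  5  4  3  3  3  3  4  5
 C  6  5  4  4  4  4  4  5
 G  7  6  5  5  5  5  5  5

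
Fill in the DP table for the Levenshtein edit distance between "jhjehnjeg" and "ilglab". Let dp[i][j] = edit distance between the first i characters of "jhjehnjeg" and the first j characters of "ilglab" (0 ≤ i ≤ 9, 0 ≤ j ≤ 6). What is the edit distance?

9

   ''  i  l  g  l  a  b
''  0  1  2  3  4  5  6
 j  1  1  2  3  4  5  6
 h  2  2  2  3  4  5  6
 j  3  3  3  3  4  5  6
 e  4  4  4  4  4  5  6
 h  5  5  5  5  5  5  6
 n  6  6  6  6  6  6  6
 j  7  7  7  7  7  7  7
 e  8  8  8  8  8  8  8
 g  9  9  9  8  9  9  9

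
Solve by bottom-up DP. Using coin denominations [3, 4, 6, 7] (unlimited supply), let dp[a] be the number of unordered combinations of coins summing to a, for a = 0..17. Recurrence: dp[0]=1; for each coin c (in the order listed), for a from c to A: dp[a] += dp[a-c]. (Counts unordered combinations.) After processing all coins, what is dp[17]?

5

after  coin     0     1     2     3     4     5     6     7     8     9    10    11    12    13    14    15    16    17
          3     1     0     0     1     0     0     1     0     0     1     0     0     1     0     0     1     0     0
          4     1     0     0     1     1     0     1     1     1     1     1     1     2     1     1     2     2     1
          6     1     0     0     1     1     0     2     1     1     2     2     1     4     2     2     4     4     2
          7     1     0     0     1     1     0     2     2     1     2     3     2     4     4     4     5     6     5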